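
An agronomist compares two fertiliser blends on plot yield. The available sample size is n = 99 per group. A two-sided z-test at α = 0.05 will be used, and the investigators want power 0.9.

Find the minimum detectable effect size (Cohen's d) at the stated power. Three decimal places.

Need Φ(δ − 1.960) = 0.9, so δ = 1.960 + 1.282 = 3.242.
(The second rejection-region term Φ(−δ − z_{α/2}) is negligible and dropped.)
δ = d·√(n/2) ⇒ d = δ/√(n/2) = 3.242/√(99/2) = 0.4607.

d ≈ 0.461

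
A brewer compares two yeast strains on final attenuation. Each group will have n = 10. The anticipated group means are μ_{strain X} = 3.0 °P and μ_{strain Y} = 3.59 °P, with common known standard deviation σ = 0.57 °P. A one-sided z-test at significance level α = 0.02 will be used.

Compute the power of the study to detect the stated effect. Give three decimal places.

Power ≈ 0.603

Standardized effect: d = |μ_{strain X} − μ_{strain Y}| / σ = |3.0 − 3.59| / 0.57 = 1.0351
Noncentrality parameter: δ = d·√(n/2) = 1.0351 × √(10/2) = 2.3145
One-sided α = 0.02 → critical value z_{0.02} = 2.054.
Power = P(Z > 2.054 − δ) = Φ(0.261) = 0.6029.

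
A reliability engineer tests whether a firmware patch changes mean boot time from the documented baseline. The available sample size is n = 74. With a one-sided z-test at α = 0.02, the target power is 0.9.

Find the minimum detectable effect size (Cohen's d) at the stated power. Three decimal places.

d ≈ 0.388

Need Φ(δ − 2.054) = 0.9, so δ = 2.054 + 1.282 = 3.335.
δ = d·√n ⇒ d = δ/√n = 3.335/√74 = 0.3877.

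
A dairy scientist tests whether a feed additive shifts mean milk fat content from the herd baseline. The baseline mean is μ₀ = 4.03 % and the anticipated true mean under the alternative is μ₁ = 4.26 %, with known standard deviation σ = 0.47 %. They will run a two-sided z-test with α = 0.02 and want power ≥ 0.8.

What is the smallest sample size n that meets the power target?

n = 42

Standardized effect: d = |μ₁ − μ₀| / σ = |4.26 − 4.03| / 0.47 = 0.4894
Set Φ(δ − 2.326) = 0.8; then δ − 2.326 = Φ⁻¹(0.8) = 0.842, giving δ = 3.168.
(Ignoring the negligible lower-tail rejection probability gives the usual closed-form inversion.)
δ = d·√n ⇒ n = (δ/d)² = (3.168 / 0.4894)² = 41.91.
Round up to the next whole unit.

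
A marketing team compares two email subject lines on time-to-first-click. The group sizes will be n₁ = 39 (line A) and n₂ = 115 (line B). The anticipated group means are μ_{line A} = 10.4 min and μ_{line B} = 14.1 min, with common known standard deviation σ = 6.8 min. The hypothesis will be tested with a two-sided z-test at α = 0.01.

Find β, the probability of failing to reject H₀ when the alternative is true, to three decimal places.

Standardized effect: d = |μ_{line A} − μ_{line B}| / σ = |10.4 − 14.1| / 6.8 = 0.5441
Noncentrality parameter: δ = d / √(1/n₁ + 1/n₂) = 0.5441 / √(1/39 + 1/115) = 2.9364
Two-sided α = 0.01 → critical value z_{0.005} = 2.576.
Power = Φ(δ − 2.576) + Φ(−δ − 2.576) = Φ(0.361) + Φ(-5.512) = 0.6408 + 0.0000 = 0.6408.
Type II error: β = 1 − power = 1 − 0.6408 = 0.3592.

β ≈ 0.359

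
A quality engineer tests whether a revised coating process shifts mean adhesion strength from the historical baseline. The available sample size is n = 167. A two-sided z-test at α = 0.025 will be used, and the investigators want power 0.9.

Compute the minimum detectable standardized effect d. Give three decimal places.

Need Φ(δ − 2.241) = 0.9, so δ = 2.241 + 1.282 = 3.523.
(The second rejection-region term Φ(−δ − z_{α/2}) is negligible and dropped.)
δ = d·√n ⇒ d = δ/√n = 3.523/√167 = 0.2726.

d ≈ 0.273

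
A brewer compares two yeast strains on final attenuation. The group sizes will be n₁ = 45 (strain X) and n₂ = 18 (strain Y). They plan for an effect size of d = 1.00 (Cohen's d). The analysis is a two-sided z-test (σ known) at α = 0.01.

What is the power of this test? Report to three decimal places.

Power ≈ 0.844

Noncentrality parameter: δ = d / √(1/n₁ + 1/n₂) = 1.00 / √(1/45 + 1/18) = 3.5857
Two-sided α = 0.01 → critical value z_{0.005} = 2.576.
Power = Φ(δ − 2.576) + Φ(−δ − 2.576) = Φ(1.010) + Φ(-6.162) = 0.8437 + 0.0000 = 0.8437.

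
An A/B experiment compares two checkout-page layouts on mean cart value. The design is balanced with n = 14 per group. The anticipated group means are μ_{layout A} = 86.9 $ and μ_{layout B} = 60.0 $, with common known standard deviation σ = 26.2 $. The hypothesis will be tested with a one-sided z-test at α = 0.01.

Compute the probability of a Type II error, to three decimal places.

β ≈ 0.348

Standardized effect: d = |μ_{layout A} − μ_{layout B}| / σ = |86.9 − 60.0| / 26.2 = 1.0267
Noncentrality parameter: δ = d·√(n/2) = 1.0267 × √(14/2) = 2.7164
One-sided α = 0.01 → critical value z_{0.01} = 2.326.
Power = Φ(δ − 2.326) = Φ(0.390) = 0.6518.
Type II error: β = 1 − power = 1 − 0.6518 = 0.3482.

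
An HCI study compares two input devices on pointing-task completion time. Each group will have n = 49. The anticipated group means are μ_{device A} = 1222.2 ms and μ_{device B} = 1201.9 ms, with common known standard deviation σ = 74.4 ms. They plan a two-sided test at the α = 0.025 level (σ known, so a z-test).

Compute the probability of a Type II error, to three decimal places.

β ≈ 0.813

Standardized effect: d = |μ_{device A} − μ_{device B}| / σ = |1222.2 − 1201.9| / 74.4 = 0.2728
Noncentrality parameter: δ = d·√(n/2) = 0.2728 × √(49/2) = 1.3505
Critical value for a two-sided test at α = 0.025: z_{α/2} = 2.241.
Power = Φ(δ − 2.241) + Φ(−δ − 2.241) = Φ(-0.891) + Φ(-3.592) = 0.1865 + 0.0002 = 0.1867.
Type II error: β = 1 − power = 1 − 0.1867 = 0.8133.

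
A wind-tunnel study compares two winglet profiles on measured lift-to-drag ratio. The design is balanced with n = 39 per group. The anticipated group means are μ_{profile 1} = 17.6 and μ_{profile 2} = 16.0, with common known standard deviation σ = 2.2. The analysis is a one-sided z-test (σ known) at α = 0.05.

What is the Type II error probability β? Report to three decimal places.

Standardized effect: d = |μ_{profile 1} − μ_{profile 2}| / σ = |17.6 − 16.0| / 2.2 = 0.7273
Noncentrality parameter: δ = d·√(n/2) = 0.7273 × √(39/2) = 3.2115
One-sided α = 0.05 → critical value z_{0.05} = 1.645.
Power = P(Z > 1.645 − δ) = Φ(1.567) = 0.9414.
Type II error: β = 1 − power = 1 − 0.9414 = 0.0586.

β ≈ 0.059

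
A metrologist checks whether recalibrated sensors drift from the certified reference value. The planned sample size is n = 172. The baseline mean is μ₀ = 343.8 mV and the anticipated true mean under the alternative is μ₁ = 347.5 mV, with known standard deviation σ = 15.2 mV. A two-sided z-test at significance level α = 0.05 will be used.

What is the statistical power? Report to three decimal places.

Standardized effect: d = |μ₁ − μ₀| / σ = |347.5 − 343.8| / 15.2 = 0.2434
Noncentrality parameter: δ = d·√n = 0.2434 × √172 = 3.1924
Critical value for a two-sided test at α = 0.05: z_{α/2} = 1.960.
Power = Φ(δ − 1.960) + Φ(−δ − 1.960) = Φ(1.232) + Φ(-5.152) = 0.8911 + 0.0000 = 0.8911.

Power ≈ 0.891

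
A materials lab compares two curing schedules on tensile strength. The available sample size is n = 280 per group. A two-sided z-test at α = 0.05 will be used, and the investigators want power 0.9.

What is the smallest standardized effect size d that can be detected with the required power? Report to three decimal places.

d ≈ 0.274

Need Φ(δ − 1.960) = 0.9, so δ = 1.960 + 1.282 = 3.242.
(Lower-tail contribution to power is negligible for δ > 0.)
δ = d·√(n/2) ⇒ d = δ/√(n/2) = 3.242/√(280/2) = 0.2740.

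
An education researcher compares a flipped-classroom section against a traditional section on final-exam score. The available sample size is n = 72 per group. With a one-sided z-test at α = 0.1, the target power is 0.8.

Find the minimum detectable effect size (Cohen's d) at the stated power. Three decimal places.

d ≈ 0.354

Need Φ(δ − 1.282) = 0.8, so δ = 1.282 + 0.842 = 2.123.
δ = d·√(n/2) ⇒ d = δ/√(n/2) = 2.123/√(72/2) = 0.3539.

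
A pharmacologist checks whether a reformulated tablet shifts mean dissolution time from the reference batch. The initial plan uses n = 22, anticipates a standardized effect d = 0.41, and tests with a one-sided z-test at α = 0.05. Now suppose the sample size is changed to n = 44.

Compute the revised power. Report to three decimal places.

With n = 44: δ = d·√n = 0.41 × √44 = 2.7196. Critical value z_{0.05} = 1.645.
Revised power = Φ(δ − 1.645) = Φ(1.075) = 0.8588.

Power ≈ 0.859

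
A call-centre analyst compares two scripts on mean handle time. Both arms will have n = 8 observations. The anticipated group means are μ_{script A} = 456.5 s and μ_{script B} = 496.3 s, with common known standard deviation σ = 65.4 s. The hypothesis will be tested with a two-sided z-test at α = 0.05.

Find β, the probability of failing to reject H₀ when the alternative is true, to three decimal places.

Standardized effect: d = |μ_{script A} − μ_{script B}| / σ = |456.5 − 496.3| / 65.4 = 0.6086
Noncentrality parameter: δ = d·√(n/2) = 0.6086 × √(8/2) = 1.2171
Two-sided α = 0.05 → critical value z_{0.025} = 1.960.
Power = Φ(δ − 1.960) + Φ(−δ − 1.960) = Φ(-0.743) + Φ(-3.177) = 0.2288 + 0.0007 = 0.2295.
Type II error: β = 1 − power = 1 − 0.2295 = 0.7705.

β ≈ 0.770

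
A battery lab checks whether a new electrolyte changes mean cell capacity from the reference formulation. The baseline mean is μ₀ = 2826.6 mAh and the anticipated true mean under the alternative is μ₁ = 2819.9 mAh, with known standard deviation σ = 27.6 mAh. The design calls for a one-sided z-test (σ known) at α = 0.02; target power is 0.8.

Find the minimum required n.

Standardized effect: d = |μ₁ − μ₀| / σ = |2819.9 − 2826.6| / 27.6 = 0.2428
Set Φ(δ − 2.054) = 0.8; then δ − 2.054 = Φ⁻¹(0.8) = 0.842, giving δ = 2.895.
δ = d·√n ⇒ n = (δ/d)² = (2.895 / 0.2428)² = 142.26.
Round up to the next whole unit.

n = 143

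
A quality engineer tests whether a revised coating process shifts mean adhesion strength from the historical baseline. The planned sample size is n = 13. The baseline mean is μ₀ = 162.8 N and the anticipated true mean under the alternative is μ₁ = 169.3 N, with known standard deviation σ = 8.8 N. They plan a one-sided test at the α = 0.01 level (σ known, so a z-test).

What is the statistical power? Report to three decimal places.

Standardized effect: d = |μ₁ − μ₀| / σ = |169.3 − 162.8| / 8.8 = 0.7386
Noncentrality parameter: δ = d·√n = 0.7386 × √13 = 2.6632
One-sided α = 0.01 → critical value z_{0.01} = 2.326.
Power = P(Z > 2.326 − δ) = Φ(0.337) = 0.6319.

Power ≈ 0.632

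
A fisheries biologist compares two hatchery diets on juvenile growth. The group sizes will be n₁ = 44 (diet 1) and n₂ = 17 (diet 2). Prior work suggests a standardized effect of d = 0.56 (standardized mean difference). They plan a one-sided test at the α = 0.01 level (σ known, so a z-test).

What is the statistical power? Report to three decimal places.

Noncentrality parameter: δ = d / √(1/n₁ + 1/n₂) = 0.56 / √(1/44 + 1/17) = 1.9610
Critical value for a one-sided test at α = 0.01: z_α = 2.326.
Power = Φ(δ − 2.326) = Φ(-0.365) = 0.3574.

Power ≈ 0.357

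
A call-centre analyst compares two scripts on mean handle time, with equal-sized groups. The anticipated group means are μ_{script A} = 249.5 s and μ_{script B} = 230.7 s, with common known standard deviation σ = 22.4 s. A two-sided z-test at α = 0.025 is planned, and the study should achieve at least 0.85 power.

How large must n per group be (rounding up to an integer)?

Standardized effect: d = |μ_{script A} − μ_{script B}| / σ = |249.5 − 230.7| / 22.4 = 0.8393
Set Φ(δ − 2.241) = 0.85; then δ − 2.241 = Φ⁻¹(0.85) = 1.036, giving δ = 3.278.
(The Φ(−δ − z_{α/2}) term is vanishingly small for δ > 0 and is dropped in the standard sample-size formula.)
δ = d·√(n/2) ⇒ n = 2(δ/d)² = 2 × (3.278 / 0.8393)² = 30.51.
Rounding up, n = 31 per group.

n = 31 per group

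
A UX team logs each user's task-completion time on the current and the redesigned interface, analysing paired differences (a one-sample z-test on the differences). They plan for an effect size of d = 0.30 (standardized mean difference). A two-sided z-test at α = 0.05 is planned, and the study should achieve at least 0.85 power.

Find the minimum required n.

For power 0.85 need Φ(δ − z_{0.025}) = 0.85, so δ = z_{0.025} + z_{0.15} = 1.960 + 1.036 = 2.996.
(Ignoring the negligible lower-tail rejection probability gives the usual closed-form inversion.)
δ = d·√n ⇒ n = (δ/d)² = (2.996 / 0.30)² = 99.76.
Round up to the next whole unit.

n = 100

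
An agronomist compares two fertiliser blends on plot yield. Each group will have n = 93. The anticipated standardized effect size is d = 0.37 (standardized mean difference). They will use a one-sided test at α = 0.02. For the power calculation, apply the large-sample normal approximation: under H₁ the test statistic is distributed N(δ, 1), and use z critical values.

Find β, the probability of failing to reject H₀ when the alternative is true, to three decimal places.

Noncentrality parameter: δ = d·√(n/2) = 0.37 × √(93/2) = 2.5231
Critical value for a one-sided test at α = 0.02: z_α = 2.054.
Power = P(Z > 2.054 − δ) = Φ(0.469) = 0.6806.
Type II error: β = 1 − power = 1 − 0.6806 = 0.3194.

β ≈ 0.319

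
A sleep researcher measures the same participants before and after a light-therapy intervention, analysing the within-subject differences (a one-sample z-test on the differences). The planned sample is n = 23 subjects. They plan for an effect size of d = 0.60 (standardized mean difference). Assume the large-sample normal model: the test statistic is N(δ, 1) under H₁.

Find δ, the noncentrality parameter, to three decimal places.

The noncentrality parameter scales effect size by the design's sample-size factor: δ = d·√n = 0.60 × √23 = 2.8775

δ ≈ 2.877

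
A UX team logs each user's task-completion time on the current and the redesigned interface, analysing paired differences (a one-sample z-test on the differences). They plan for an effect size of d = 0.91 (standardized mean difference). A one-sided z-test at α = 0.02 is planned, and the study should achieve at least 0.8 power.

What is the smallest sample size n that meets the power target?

n = 11

Set Φ(δ − 2.054) = 0.8; then δ − 2.054 = Φ⁻¹(0.8) = 0.842, giving δ = 2.895.
δ = d·√n ⇒ n = (δ/d)² = (2.895 / 0.91)² = 10.12.
Round up to the next whole unit.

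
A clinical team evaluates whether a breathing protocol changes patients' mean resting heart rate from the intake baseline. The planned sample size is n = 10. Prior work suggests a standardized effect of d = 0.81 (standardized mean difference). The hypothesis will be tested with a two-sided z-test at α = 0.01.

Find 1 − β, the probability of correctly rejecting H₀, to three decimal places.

Power ≈ 0.494

Noncentrality parameter: δ = d·√n = 0.81 × √10 = 2.5614
Two-sided α = 0.01 → critical value z_{0.005} = 2.576.
Power = Φ(δ − 2.576) + Φ(−δ − 2.576) = Φ(-0.014) + Φ(-5.137) = 0.4943 + 0.0000 = 0.4943.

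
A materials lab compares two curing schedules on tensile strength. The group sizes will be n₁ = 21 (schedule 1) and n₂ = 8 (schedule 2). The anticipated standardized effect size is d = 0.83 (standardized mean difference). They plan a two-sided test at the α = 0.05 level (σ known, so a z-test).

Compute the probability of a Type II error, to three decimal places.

β ≈ 0.485

Noncentrality parameter: δ = d / √(1/n₁ + 1/n₂) = 0.83 / √(1/21 + 1/8) = 1.9977
Critical value for a two-sided test at α = 0.05: z_{α/2} = 1.960.
Power = Φ(δ − 1.960) + Φ(−δ − 1.960) = Φ(0.038) + Φ(-3.958) = 0.5151 + 0.0000 = 0.5151.
Type II error: β = 1 − power = 1 − 0.5151 = 0.4849.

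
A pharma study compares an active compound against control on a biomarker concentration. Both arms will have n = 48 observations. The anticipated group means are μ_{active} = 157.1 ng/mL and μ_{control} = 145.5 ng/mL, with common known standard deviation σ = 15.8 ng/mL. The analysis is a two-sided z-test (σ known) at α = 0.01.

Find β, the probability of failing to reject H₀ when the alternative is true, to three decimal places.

Standardized effect: d = |μ_{active} − μ_{control}| / σ = |157.1 − 145.5| / 15.8 = 0.7342
Noncentrality parameter: δ = d·√(n/2) = 0.7342 × √(48/2) = 3.5967
Two-sided α = 0.01 → critical value z_{0.005} = 2.576.
Power = Φ(δ − 2.576) + Φ(−δ − 2.576) = Φ(1.021) + Φ(-6.173) = 0.8463 + 0.0000 = 0.8463.
Type II error: β = 1 − power = 1 − 0.8463 = 0.1537.

β ≈ 0.154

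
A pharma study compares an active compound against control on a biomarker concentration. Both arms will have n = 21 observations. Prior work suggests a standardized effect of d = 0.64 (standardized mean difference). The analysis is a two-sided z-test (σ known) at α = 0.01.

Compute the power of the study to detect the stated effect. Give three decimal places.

Power ≈ 0.308

Noncentrality parameter: δ = d·√(n/2) = 0.64 × √(21/2) = 2.0738
Two-sided α = 0.01 → critical value z_{0.005} = 2.576.
Power = Φ(δ − 2.576) + Φ(−δ − 2.576) = Φ(-0.502) + Φ(-4.650) = 0.3078 + 0.0000 = 0.3078.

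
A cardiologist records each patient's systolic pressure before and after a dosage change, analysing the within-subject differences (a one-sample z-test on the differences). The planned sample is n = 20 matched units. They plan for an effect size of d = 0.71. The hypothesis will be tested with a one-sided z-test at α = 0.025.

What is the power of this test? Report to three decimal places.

Power ≈ 0.888

Noncentrality parameter: δ = d·√n = 0.71 × √20 = 3.1752
One-sided α = 0.025 → critical value z_{0.025} = 1.960.
Power = P(Z > 1.960 − δ) = Φ(1.215) = 0.8879.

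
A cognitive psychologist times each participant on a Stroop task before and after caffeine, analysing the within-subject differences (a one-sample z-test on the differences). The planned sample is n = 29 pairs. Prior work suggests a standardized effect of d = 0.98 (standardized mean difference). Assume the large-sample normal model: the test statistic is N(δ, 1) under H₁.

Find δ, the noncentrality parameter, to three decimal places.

δ ≈ 5.277

The noncentrality parameter scales effect size by the design's sample-size factor: δ = d·√n = 0.98 × √29 = 5.2775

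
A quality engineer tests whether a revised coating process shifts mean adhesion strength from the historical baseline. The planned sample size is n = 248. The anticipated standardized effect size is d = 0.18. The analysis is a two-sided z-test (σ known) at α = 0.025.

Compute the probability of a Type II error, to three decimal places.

β ≈ 0.277

Noncentrality parameter: δ = d·√n = 0.18 × √248 = 2.8346
Two-sided α = 0.025 → critical value z_{0.0125} = 2.241.
Power = Φ(δ − 2.241) + Φ(−δ − 2.241) = Φ(0.593) + Φ(-5.076) = 0.7235 + 0.0000 = 0.7235.
Type II error: β = 1 − power = 1 − 0.7235 = 0.2765.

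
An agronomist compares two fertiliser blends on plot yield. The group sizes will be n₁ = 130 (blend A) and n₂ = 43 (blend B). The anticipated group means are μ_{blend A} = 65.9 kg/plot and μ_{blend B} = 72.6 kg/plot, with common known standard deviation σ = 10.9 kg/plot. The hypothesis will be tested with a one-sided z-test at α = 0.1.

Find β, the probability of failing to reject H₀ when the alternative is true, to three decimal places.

Standardized effect: d = |μ_{blend A} − μ_{blend B}| / σ = |65.9 − 72.6| / 10.9 = 0.6147
Noncentrality parameter: δ = d / √(1/n₁ + 1/n₂) = 0.6147 / √(1/130 + 1/43) = 3.4941
One-sided α = 0.1 → critical value z_{0.1} = 1.282.
Power = P(Z > 1.282 − δ) = Φ(2.213) = 0.9865.
Type II error: β = 1 − power = 1 − 0.9865 = 0.0135.

β ≈ 0.013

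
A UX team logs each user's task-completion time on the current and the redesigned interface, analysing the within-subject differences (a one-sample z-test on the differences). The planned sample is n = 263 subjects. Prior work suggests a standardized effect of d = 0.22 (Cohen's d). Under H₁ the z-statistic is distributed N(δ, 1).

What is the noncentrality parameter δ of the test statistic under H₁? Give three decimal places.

δ ≈ 3.568

The noncentrality parameter scales effect size by the design's sample-size factor: δ = d·√n = 0.22 × √263 = 3.5678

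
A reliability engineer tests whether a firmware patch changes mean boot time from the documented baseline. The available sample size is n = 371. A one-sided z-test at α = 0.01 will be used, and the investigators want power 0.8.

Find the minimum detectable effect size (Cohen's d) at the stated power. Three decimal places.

Need Φ(δ − 2.326) = 0.8, so δ = 2.326 + 0.842 = 3.168.
δ = d·√n ⇒ d = δ/√n = 3.168/√371 = 0.1645.

d ≈ 0.164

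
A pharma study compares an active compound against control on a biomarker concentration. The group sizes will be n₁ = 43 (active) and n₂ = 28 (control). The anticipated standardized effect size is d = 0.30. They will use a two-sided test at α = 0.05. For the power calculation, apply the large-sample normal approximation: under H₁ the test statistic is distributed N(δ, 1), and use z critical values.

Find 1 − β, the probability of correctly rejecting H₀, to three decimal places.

Noncentrality parameter: δ = d / √(1/n₁ + 1/n₂) = 0.30 / √(1/43 + 1/28) = 1.2354
Critical value for a two-sided test at α = 0.05: z_{α/2} = 1.960.
Power = Φ(δ − 1.960) + Φ(−δ − 1.960) = Φ(-0.725) + Φ(-3.195) = 0.2344 + 0.0007 = 0.2351.

Power ≈ 0.235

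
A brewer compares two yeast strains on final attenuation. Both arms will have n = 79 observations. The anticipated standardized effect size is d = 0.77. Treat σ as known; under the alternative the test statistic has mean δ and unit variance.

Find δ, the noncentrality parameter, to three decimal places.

δ = d·√(n/2) = 0.77 × √(79/2) = 4.8394

δ ≈ 4.839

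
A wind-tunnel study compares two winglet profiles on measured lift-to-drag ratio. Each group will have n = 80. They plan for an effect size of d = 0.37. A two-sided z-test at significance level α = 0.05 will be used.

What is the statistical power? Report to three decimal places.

Noncentrality parameter: δ = d·√(n/2) = 0.37 × √(80/2) = 2.3401
Two-sided α = 0.05 → critical value z_{0.025} = 1.960.
Power = Φ(δ − 1.960) + Φ(−δ − 1.960) = Φ(0.380) + Φ(-4.300) = 0.6481 + 0.0000 = 0.6481.

Power ≈ 0.648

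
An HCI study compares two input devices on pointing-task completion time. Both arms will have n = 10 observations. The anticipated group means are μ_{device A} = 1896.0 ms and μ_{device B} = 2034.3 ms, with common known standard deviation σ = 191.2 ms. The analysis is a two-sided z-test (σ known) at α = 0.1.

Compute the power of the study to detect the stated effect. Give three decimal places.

Power ≈ 0.490

Standardized effect: d = |μ_{device A} − μ_{device B}| / σ = |1896.0 − 2034.3| / 191.2 = 0.7233
Noncentrality parameter: δ = d·√(n/2) = 0.7233 × √(10/2) = 1.6174
Two-sided α = 0.1 → critical value z_{0.05} = 1.645.
Power = Φ(δ − 1.645) + Φ(−δ − 1.645) = Φ(-0.027) + Φ(-3.262) = 0.4891 + 0.0006 = 0.4896.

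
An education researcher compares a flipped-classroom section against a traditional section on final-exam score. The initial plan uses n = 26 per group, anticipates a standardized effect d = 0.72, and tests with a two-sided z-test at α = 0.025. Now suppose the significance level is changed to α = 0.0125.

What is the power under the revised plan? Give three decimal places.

δ = d·√(n/2) = 0.72 × √(26/2) = 2.5960 (unchanged). New critical value: z_{0.0063} = 2.498.
Revised power = Φ(δ − 2.498) + Φ(−δ − 2.498) = Φ(0.098) + Φ(-5.094) = 0.5391 + 0.0000 = 0.5391.

Power ≈ 0.539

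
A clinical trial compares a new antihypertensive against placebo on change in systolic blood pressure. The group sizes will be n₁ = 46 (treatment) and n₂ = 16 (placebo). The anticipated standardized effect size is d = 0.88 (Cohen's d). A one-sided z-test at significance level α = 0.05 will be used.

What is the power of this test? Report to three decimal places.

Power ≈ 0.917

Noncentrality parameter: δ = d / √(1/n₁ + 1/n₂) = 0.88 / √(1/46 + 1/16) = 3.0320
One-sided α = 0.05 → critical value z_{0.05} = 1.645.
Power = Φ(δ − 1.645) = Φ(1.387) = 0.9173.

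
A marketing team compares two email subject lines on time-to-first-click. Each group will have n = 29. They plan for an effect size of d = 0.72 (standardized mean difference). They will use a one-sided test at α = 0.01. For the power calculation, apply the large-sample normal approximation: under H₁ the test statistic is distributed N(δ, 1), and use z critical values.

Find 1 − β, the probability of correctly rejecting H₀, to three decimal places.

Noncentrality parameter: δ = d·√(n/2) = 0.72 × √(29/2) = 2.7417
Critical value for a one-sided test at α = 0.01: z_α = 2.326.
Power = Φ(δ − 2.326) = Φ(0.415) = 0.6610.

Power ≈ 0.661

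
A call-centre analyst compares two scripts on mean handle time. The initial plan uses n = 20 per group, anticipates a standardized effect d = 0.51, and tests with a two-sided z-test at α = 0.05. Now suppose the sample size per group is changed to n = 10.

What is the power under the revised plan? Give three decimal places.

Power ≈ 0.207

With n = 10 per group: δ = d·√(n/2) = 0.51 × √(10/2) = 1.1404. Critical value z_{0.025} = 1.960.
Revised power = Φ(δ − 1.960) + Φ(−δ − 1.960) = Φ(-0.820) + Φ(-3.100) = 0.2062 + 0.0010 = 0.2072.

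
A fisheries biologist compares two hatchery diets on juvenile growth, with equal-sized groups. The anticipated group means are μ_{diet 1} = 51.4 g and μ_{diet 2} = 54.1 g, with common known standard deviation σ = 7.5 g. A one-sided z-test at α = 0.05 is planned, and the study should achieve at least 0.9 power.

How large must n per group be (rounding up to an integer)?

n = 133 per group

Standardized effect: d = |μ_{diet 1} − μ_{diet 2}| / σ = |51.4 − 54.1| / 7.5 = 0.3600
Set Φ(δ − 1.645) = 0.9; then δ − 1.645 = Φ⁻¹(0.9) = 1.282, giving δ = 2.926.
δ = d·√(n/2) ⇒ n = 2(δ/d)² = 2 × (2.926 / 0.3600)² = 132.16.
Rounding up, n = 133 per group.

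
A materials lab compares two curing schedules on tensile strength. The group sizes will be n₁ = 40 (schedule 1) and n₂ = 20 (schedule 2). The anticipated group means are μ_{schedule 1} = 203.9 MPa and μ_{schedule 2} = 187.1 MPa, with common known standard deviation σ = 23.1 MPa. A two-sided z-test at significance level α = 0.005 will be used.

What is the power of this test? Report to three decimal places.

Standardized effect: d = |μ_{schedule 1} − μ_{schedule 2}| / σ = |203.9 − 187.1| / 23.1 = 0.7273
Noncentrality parameter: δ = d / √(1/n₁ + 1/n₂) = 0.7273 / √(1/40 + 1/20) = 2.6556
Two-sided α = 0.005 → critical value z_{0.0025} = 2.807.
Power = Φ(δ − 2.807) + Φ(−δ − 2.807) = Φ(-0.151) + Φ(-5.463) = 0.4398 + 0.0000 = 0.4398.

Power ≈ 0.440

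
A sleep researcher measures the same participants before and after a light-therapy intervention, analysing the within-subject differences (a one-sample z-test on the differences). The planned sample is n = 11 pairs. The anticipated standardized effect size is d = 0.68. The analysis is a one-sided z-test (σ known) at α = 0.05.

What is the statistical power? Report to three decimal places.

Noncentrality parameter: δ = d·√n = 0.68 × √11 = 2.2553
One-sided α = 0.05 → critical value z_{0.05} = 1.645.
Power = P(Z > 1.645 − δ) = Φ(0.610) = 0.7292.

Power ≈ 0.729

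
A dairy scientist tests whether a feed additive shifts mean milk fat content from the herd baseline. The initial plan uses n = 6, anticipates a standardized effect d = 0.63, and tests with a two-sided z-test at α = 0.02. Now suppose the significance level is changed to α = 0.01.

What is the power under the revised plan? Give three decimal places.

Power ≈ 0.151

δ = d·√n = 0.63 × √6 = 1.5432 (unchanged). New critical value: z_{0.005} = 2.576.
Revised power = Φ(δ − 2.576) + Φ(−δ − 2.576) = Φ(-1.033) + Φ(-4.119) = 0.1509 + 0.0000 = 0.1509.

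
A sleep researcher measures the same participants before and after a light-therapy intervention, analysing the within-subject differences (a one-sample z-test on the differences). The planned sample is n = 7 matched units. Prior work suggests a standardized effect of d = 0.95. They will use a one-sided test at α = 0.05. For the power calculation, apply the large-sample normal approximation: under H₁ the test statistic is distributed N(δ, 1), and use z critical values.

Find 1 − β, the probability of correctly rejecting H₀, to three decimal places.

Power ≈ 0.807

Noncentrality parameter: δ = d·√n = 0.95 × √7 = 2.5135
Critical value for a one-sided test at α = 0.05: z_α = 1.645.
Power = Φ(δ − 1.645) = Φ(0.869) = 0.8075.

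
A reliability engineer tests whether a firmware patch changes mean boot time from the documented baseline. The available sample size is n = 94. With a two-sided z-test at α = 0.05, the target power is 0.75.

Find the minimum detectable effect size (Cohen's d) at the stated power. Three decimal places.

d ≈ 0.272

Required noncentrality: δ = z_{0.025} + z_{0.25} = 1.960 + 0.674 = 2.634.
(The second rejection-region term Φ(−δ − z_{α/2}) is negligible and dropped.)
δ = d·√n ⇒ d = δ/√n = 2.634/√94 = 0.2717.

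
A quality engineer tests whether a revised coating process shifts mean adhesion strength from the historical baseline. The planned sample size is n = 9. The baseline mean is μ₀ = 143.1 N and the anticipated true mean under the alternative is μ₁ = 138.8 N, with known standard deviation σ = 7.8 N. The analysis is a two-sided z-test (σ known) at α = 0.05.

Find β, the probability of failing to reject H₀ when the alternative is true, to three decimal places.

Standardized effect: d = |μ₁ − μ₀| / σ = |138.8 − 143.1| / 7.8 = 0.5513
Noncentrality parameter: δ = d·√n = 0.5513 × √9 = 1.6538
Two-sided α = 0.05 → critical value z_{0.025} = 1.960.
Power = Φ(δ − 1.960) + Φ(−δ − 1.960) = Φ(-0.306) + Φ(-3.614) = 0.3798 + 0.0002 = 0.3799.
Type II error: β = 1 − power = 1 − 0.3799 = 0.6201.

β ≈ 0.620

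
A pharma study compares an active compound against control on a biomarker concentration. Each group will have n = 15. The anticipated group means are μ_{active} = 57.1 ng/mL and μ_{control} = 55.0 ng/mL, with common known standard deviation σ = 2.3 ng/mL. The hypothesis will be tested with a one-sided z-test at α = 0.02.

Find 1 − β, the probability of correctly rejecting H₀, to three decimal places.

Power ≈ 0.672

Standardized effect: d = |μ_{active} − μ_{control}| / σ = |57.1 − 55.0| / 2.3 = 0.9130
Noncentrality parameter: δ = d·√(n/2) = 0.9130 × √(15/2) = 2.5005
Critical value for a one-sided test at α = 0.02: z_α = 2.054.
Power = P(Z > 2.054 − δ) = Φ(0.447) = 0.6725.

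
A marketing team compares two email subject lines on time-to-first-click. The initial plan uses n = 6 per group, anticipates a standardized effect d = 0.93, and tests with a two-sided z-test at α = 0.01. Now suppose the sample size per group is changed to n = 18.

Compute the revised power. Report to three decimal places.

Power ≈ 0.585

With n = 18 per group: δ = d·√(n/2) = 0.93 × √(18/2) = 2.7900. Critical value z_{0.005} = 2.576.
Revised power = Φ(δ − 2.576) + Φ(−δ − 2.576) = Φ(0.214) + Φ(-5.366) = 0.5848 + 0.0000 = 0.5848.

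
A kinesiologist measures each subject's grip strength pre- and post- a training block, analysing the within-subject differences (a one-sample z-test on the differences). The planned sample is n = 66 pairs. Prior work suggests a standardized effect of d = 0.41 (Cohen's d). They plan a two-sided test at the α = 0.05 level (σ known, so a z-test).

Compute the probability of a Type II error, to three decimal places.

β ≈ 0.085

Noncentrality parameter: δ = d·√n = 0.41 × √66 = 3.3309
Critical value for a two-sided test at α = 0.05: z_{α/2} = 1.960.
Power = Φ(δ − 1.960) + Φ(−δ − 1.960) = Φ(1.371) + Φ(-5.291) = 0.9148 + 0.0000 = 0.9148.
Type II error: β = 1 − power = 1 − 0.9148 = 0.0852.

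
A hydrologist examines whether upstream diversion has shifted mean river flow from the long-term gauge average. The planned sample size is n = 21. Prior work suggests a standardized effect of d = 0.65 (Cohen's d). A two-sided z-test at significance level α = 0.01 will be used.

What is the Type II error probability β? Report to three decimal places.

β ≈ 0.344

Noncentrality parameter: δ = d·√n = 0.65 × √21 = 2.9787
Critical value for a two-sided test at α = 0.01: z_{α/2} = 2.576.
Power = Φ(δ − 2.576) + Φ(−δ − 2.576) = Φ(0.403) + Φ(-5.555) = 0.6565 + 0.0000 = 0.6565.
Type II error: β = 1 − power = 1 − 0.6565 = 0.3435.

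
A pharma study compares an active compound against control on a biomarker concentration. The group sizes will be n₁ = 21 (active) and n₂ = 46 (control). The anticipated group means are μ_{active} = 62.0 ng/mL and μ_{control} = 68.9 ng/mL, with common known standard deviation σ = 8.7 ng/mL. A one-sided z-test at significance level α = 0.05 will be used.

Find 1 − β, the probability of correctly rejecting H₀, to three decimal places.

Standardized effect: d = |μ_{active} − μ_{control}| / σ = |62.0 − 68.9| / 8.7 = 0.7931
Noncentrality parameter: δ = d / √(1/n₁ + 1/n₂) = 0.7931 / √(1/21 + 1/46) = 3.0115
Critical value for a one-sided test at α = 0.05: z_α = 1.645.
Power = Φ(δ − 1.645) = Φ(1.367) = 0.9141.

Power ≈ 0.914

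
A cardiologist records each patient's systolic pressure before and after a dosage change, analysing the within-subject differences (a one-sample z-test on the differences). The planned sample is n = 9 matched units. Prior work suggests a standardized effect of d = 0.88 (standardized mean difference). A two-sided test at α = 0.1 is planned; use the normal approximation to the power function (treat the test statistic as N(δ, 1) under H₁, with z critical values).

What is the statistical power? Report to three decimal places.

Power ≈ 0.840

Noncentrality parameter: δ = d·√n = 0.88 × √9 = 2.6400
Two-sided α = 0.1 → critical value z_{0.05} = 1.645.
Power = Φ(δ − 1.645) + Φ(−δ − 1.645) = Φ(0.995) + Φ(-4.285) = 0.8402 + 0.0000 = 0.8402.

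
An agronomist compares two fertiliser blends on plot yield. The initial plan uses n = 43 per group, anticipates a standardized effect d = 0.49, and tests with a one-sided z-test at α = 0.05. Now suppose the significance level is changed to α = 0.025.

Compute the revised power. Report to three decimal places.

Power ≈ 0.623

δ = d·√(n/2) = 0.49 × √(43/2) = 2.2720 (unchanged). New critical value: z_{0.025} = 1.960.
Revised power = Φ(δ − 1.960) = Φ(0.312) = 0.6225.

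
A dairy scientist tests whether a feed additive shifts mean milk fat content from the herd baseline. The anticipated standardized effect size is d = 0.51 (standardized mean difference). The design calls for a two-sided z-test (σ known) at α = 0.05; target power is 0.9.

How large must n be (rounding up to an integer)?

n = 41

For power 0.9 need Φ(δ − z_{0.025}) = 0.9, so δ = z_{0.025} + z_{0.10} = 1.960 + 1.282 = 3.242.
(Ignoring the negligible lower-tail rejection probability gives the usual closed-form inversion.)
δ = d·√n ⇒ n = (δ/d)² = (3.242 / 0.51)² = 40.40.
Round up to the next whole unit.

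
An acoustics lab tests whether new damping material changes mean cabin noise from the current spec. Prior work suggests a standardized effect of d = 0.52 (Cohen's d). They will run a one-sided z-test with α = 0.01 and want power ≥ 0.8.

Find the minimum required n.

n = 38

Set Φ(δ − 2.326) = 0.8; then δ − 2.326 = Φ⁻¹(0.8) = 0.842, giving δ = 3.168.
δ = d·√n ⇒ n = (δ/d)² = (3.168 / 0.52)² = 37.12.
Round up to the next whole unit.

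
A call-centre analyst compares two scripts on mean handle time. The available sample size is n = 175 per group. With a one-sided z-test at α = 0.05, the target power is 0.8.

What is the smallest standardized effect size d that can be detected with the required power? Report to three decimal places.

d ≈ 0.266

Need Φ(δ − 1.645) = 0.8, so δ = 1.645 + 0.842 = 2.486.
δ = d·√(n/2) ⇒ d = δ/√(n/2) = 2.486/√(175/2) = 0.2658.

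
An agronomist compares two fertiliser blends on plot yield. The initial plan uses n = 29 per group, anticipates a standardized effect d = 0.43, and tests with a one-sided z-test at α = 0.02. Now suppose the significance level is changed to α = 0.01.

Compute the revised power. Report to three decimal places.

Power ≈ 0.245

δ = d·√(n/2) = 0.43 × √(29/2) = 1.6374 (unchanged). New critical value: z_{0.01} = 2.326.
Revised power = Φ(δ − 2.326) = Φ(-0.689) = 0.2454.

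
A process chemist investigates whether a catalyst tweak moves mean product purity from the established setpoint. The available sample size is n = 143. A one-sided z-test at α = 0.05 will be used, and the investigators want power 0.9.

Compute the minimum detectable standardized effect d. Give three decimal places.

Need Φ(δ − 1.645) = 0.9, so δ = 1.645 + 1.282 = 2.926.
δ = d·√n ⇒ d = δ/√n = 2.926/√143 = 0.2447.

d ≈ 0.245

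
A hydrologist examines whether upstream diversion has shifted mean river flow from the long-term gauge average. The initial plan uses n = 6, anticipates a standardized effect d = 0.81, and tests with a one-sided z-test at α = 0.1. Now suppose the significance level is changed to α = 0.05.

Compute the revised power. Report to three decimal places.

δ = d·√n = 0.81 × √6 = 1.9841 (unchanged). New critical value: z_{0.05} = 1.645.
Revised power = P(Z > 1.645 − δ) = Φ(0.339) = 0.6328.

Power ≈ 0.633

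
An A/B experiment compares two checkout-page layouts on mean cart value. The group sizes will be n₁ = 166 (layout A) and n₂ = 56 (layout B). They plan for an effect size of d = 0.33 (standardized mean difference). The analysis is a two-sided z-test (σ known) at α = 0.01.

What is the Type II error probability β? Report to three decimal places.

β ≈ 0.670

Noncentrality parameter: δ = d / √(1/n₁ + 1/n₂) = 0.33 / √(1/166 + 1/56) = 2.1354
Two-sided α = 0.01 → critical value z_{0.005} = 2.576.
Power = Φ(δ − 2.576) + Φ(−δ − 2.576) = Φ(-0.440) + Φ(-4.711) = 0.3298 + 0.0000 = 0.3298.
Type II error: β = 1 − power = 1 − 0.3298 = 0.6702.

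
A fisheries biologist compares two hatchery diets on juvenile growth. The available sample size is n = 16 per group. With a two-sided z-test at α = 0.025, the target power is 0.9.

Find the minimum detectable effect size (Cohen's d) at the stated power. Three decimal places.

d ≈ 1.246

Required noncentrality: δ = z_{0.0125} + z_{0.10} = 2.241 + 1.282 = 3.523.
(The second rejection-region term Φ(−δ − z_{α/2}) is negligible and dropped.)
δ = d·√(n/2) ⇒ d = δ/√(n/2) = 3.523/√(16/2) = 1.2456.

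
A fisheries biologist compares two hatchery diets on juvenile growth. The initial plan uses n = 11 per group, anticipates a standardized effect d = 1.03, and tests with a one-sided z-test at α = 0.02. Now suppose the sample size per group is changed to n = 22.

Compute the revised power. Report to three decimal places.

With n = 22 per group: δ = d·√(n/2) = 1.03 × √(22/2) = 3.4161. Critical value z_{0.02} = 2.054.
Revised power = Φ(δ − 2.054) = Φ(1.362) = 0.9135.

Power ≈ 0.913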